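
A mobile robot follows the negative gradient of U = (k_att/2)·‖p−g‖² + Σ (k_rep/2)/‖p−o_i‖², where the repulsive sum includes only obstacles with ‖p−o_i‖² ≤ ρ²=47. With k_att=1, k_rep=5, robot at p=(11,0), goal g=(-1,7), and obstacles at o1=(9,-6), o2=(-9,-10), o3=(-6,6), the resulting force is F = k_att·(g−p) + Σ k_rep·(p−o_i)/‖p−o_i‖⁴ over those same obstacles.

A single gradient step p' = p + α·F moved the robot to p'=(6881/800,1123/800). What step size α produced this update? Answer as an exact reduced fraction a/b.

α = 1/5

F_att = 1·(g−p) = 1·(-12,7) = (-12.0000,7.0000)
o1: d²=40 ≤ ρ²=47; F_rep = 5·(2,6)/40² = (0.0063,0.0187)
o2: d²=500 > ρ²=47 → inactive
o3: d²=325 > ρ²=47 → inactive
F = F_att + ΣF_rep = (-11.9938,7.0187)
Δp = p'−p = (-2.3988,1.4038); α = Δx/Fx = (-1919/800) / (-1919/160) = 1/5
check: Δy/Fy = (1123/800) / (1123/160) = 1/5 ✓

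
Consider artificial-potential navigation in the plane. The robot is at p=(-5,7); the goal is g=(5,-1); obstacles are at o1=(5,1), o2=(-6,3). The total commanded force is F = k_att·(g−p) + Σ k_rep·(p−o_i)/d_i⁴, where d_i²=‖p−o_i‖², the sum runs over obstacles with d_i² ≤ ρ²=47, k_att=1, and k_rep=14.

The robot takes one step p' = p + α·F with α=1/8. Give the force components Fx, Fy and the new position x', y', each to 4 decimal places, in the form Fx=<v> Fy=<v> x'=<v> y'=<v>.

Fx=10.0484 Fy=-7.8062 x'=-3.7439 y'=6.0242

F_att = 1·(g−p) = 1·(10,-8) = (10.0000,-8.0000)
o1: d²=136 > ρ²=47 → inactive
o2: d²=17 ≤ ρ²=47; F_rep = 14·(1,4)/17² = (0.0484,0.1938)
F = F_att + ΣF_rep = (10.0484,-7.8062)
p' = p + 1/8·F = (-3.7439,6.0242)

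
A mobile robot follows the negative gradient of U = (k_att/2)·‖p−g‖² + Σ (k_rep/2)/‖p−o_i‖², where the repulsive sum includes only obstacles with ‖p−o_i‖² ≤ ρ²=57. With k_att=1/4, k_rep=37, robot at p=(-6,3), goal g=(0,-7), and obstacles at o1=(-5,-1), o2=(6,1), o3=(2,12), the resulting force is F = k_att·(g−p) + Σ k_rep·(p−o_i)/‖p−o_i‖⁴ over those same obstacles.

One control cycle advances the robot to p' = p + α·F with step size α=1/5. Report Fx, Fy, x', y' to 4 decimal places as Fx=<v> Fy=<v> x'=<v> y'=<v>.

Fx=1.3720 Fy=-1.9879 x'=-5.7256 y'=2.6024

F_att = 1/4·(g−p) = 1/4·(6,-10) = (1.5000,-2.5000)
o1: d²=17 ≤ ρ²=57; F_rep = 37·(-1,4)/17² = (-0.1280,0.5121)
o2: d²=148 > ρ²=57 → inactive
o3: d²=145 > ρ²=57 → inactive
F = F_att + ΣF_rep = (1.3720,-1.9879)
p' = p + 1/5·F = (-5.7256,2.6024)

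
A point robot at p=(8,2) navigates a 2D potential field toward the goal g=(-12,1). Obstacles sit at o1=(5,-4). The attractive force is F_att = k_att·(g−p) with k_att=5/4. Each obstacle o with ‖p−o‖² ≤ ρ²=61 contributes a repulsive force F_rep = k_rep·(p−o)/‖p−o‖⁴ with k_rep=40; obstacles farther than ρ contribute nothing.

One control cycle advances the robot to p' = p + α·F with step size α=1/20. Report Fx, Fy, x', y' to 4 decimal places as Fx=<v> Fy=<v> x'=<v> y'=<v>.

Fx=-24.9407 Fy=-1.1315 x'=6.7530 y'=1.9434

F_att = 5/4·(g−p) = 5/4·(-20,-1) = (-25.0000,-1.2500)
o1: d²=45 ≤ ρ²=61; F_rep = 40·(3,6)/45² = (0.0593,0.1185)
F = F_att + ΣF_rep = (-24.9407,-1.1315)
p' = p + 1/20·F = (6.7530,1.9434)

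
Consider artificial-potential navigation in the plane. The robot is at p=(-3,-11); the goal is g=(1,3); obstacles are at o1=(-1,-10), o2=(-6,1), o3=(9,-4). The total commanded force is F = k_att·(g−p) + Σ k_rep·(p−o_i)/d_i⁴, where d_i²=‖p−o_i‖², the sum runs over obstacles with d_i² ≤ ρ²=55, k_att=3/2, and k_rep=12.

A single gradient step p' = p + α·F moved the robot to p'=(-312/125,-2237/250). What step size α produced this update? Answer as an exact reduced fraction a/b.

F_att = 3/2·(g−p) = 3/2·(4,14) = (6.0000,21.0000)
o1: d²=5 ≤ ρ²=55; F_rep = 12·(-2,-1)/5² = (-0.9600,-0.4800)
o2: d²=153 > ρ²=55 → inactive
o3: d²=193 > ρ²=55 → inactive
F = F_att + ΣF_rep = (5.0400,20.5200)
Δp = p'−p = (0.5040,2.0520); α = Δx/Fx = (63/125) / (126/25) = 1/10
check: Δy/Fy = (513/250) / (513/25) = 1/10 ✓

α = 1/10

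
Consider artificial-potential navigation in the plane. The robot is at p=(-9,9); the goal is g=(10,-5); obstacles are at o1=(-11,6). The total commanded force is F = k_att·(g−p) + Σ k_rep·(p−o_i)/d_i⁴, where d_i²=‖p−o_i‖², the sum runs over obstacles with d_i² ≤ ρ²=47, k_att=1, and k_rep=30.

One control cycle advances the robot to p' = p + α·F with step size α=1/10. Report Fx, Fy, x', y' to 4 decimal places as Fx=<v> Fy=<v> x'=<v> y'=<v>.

Fx=19.3550 Fy=-13.4675 x'=-7.0645 y'=7.6533

F_att = 1·(g−p) = 1·(19,-14) = (19.0000,-14.0000)
o1: d²=13 ≤ ρ²=47; F_rep = 30·(2,3)/13² = (0.3550,0.5325)
F = F_att + ΣF_rep = (19.3550,-13.4675)
p' = p + 1/10·F = (-7.0645,7.6533)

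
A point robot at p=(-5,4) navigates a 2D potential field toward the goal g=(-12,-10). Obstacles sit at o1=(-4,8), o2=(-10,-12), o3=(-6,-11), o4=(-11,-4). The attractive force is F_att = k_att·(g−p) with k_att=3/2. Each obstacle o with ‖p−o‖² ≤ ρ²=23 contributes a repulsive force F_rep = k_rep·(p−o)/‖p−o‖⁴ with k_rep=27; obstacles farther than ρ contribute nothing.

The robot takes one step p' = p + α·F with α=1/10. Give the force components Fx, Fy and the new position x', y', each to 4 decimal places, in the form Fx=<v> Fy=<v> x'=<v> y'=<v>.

F_att = 3/2·(g−p) = 3/2·(-7,-14) = (-10.5000,-21.0000)
o1: d²=17 ≤ ρ²=23; F_rep = 27·(-1,-4)/17² = (-0.0934,-0.3737)
o2: d²=281 > ρ²=23 → inactive
o3: d²=226 > ρ²=23 → inactive
o4: d²=100 > ρ²=23 → inactive
F = F_att + ΣF_rep = (-10.5934,-21.3737)
p' = p + 1/10·F = (-6.0593,1.8626)

Fx=-10.5934 Fy=-21.3737 x'=-6.0593 y'=1.8626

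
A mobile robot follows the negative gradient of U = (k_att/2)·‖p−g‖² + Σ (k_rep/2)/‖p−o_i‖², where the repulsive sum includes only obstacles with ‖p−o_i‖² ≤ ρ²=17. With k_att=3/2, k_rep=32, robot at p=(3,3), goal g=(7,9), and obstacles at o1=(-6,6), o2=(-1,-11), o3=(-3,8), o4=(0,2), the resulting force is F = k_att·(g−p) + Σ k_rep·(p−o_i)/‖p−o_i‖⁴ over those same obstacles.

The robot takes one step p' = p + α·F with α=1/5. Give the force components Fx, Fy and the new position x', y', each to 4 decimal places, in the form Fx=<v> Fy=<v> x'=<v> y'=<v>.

Fx=6.9600 Fy=9.3200 x'=4.3920 y'=4.8640

F_att = 3/2·(g−p) = 3/2·(4,6) = (6.0000,9.0000)
o1: d²=90 > ρ²=17 → inactive
o2: d²=212 > ρ²=17 → inactive
o3: d²=61 > ρ²=17 → inactive
o4: d²=10 ≤ ρ²=17; F_rep = 32·(3,1)/10² = (0.9600,0.3200)
F = F_att + ΣF_rep = (6.9600,9.3200)
p' = p + 1/5·F = (4.3920,4.8640)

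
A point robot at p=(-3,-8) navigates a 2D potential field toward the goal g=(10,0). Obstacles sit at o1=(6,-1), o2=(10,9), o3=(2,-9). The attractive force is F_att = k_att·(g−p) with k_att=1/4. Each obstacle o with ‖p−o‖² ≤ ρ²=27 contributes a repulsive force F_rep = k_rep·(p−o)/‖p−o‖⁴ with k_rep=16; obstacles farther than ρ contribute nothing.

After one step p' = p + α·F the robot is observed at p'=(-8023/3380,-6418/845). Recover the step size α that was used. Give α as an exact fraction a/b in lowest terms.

F_att = 1/4·(g−p) = 1/4·(13,8) = (3.2500,2.0000)
o1: d²=130 > ρ²=27 → inactive
o2: d²=458 > ρ²=27 → inactive
o3: d²=26 ≤ ρ²=27; F_rep = 16·(-5,1)/26² = (-0.1183,0.0237)
F = F_att + ΣF_rep = (3.1317,2.0237)
Δp = p'−p = (0.6263,0.4047); α = Δx/Fx = (2117/3380) / (2117/676) = 1/5
check: Δy/Fy = (342/845) / (342/169) = 1/5 ✓

α = 1/5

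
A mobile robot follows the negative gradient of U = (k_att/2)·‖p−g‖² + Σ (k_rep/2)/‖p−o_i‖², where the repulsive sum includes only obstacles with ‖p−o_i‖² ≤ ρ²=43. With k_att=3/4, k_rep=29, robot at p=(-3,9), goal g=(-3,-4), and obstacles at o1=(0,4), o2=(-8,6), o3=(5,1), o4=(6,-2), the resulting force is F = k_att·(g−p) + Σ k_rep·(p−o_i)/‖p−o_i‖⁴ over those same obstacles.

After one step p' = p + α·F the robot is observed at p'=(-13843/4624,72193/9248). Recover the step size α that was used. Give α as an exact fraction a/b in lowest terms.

F_att = 3/4·(g−p) = 3/4·(0,-13) = (0.0000,-9.7500)
o1: d²=34 ≤ ρ²=43; F_rep = 29·(-3,5)/34² = (-0.0753,0.1254)
o2: d²=34 ≤ ρ²=43; F_rep = 29·(5,3)/34² = (0.1254,0.0753)
o3: d²=128 > ρ²=43 → inactive
o4: d²=202 > ρ²=43 → inactive
F = F_att + ΣF_rep = (0.0502,-9.5493)
Δp = p'−p = (0.0063,-1.1937); α = Δx/Fx = (29/4624) / (29/578) = 1/8
check: Δy/Fy = (-11039/9248) / (-11039/1156) = 1/8 ✓

α = 1/8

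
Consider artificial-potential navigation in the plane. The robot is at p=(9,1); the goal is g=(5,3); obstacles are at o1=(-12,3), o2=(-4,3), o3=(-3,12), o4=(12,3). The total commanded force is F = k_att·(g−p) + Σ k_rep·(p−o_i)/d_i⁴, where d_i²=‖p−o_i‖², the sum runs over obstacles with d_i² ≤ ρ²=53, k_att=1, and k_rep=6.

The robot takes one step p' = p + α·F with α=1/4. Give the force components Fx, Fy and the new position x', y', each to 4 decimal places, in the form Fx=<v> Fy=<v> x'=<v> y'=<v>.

F_att = 1·(g−p) = 1·(-4,2) = (-4.0000,2.0000)
o1: d²=445 > ρ²=53 → inactive
o2: d²=173 > ρ²=53 → inactive
o3: d²=265 > ρ²=53 → inactive
o4: d²=13 ≤ ρ²=53; F_rep = 6·(-3,-2)/13² = (-0.1065,-0.0710)
F = F_att + ΣF_rep = (-4.1065,1.9290)
p' = p + 1/4·F = (7.9734,1.4822)

Fx=-4.1065 Fy=1.9290 x'=7.9734 y'=1.4822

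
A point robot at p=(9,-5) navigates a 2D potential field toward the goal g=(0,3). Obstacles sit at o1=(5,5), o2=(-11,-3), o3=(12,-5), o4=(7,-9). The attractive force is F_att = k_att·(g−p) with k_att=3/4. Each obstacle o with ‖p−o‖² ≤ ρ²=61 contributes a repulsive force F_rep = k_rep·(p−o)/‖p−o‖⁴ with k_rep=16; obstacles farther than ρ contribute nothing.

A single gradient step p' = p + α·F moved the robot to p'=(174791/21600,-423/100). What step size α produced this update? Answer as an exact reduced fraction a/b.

α = 1/8

F_att = 3/4·(g−p) = 3/4·(-9,8) = (-6.7500,6.0000)
o1: d²=116 > ρ²=61 → inactive
o2: d²=404 > ρ²=61 → inactive
o3: d²=9 ≤ ρ²=61; F_rep = 16·(-3,0)/9² = (-0.5926,0.0000)
o4: d²=20 ≤ ρ²=61; F_rep = 16·(2,4)/20² = (0.0800,0.1600)
F = F_att + ΣF_rep = (-7.2626,6.1600)
Δp = p'−p = (-0.9078,0.7700); α = Δx/Fx = (-19609/21600) / (-19609/2700) = 1/8
check: Δy/Fy = (77/100) / (154/25) = 1/8 ✓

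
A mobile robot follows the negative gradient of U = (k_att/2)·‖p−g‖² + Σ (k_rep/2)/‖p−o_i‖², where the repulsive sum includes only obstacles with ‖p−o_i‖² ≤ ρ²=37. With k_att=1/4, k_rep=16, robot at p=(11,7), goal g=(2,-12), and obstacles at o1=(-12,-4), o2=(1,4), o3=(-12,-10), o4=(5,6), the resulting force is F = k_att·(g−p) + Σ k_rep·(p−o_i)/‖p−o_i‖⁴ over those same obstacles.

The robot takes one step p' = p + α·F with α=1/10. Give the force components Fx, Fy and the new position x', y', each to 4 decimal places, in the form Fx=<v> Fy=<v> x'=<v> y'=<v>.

F_att = 1/4·(g−p) = 1/4·(-9,-19) = (-2.2500,-4.7500)
o1: d²=650 > ρ²=37 → inactive
o2: d²=109 > ρ²=37 → inactive
o3: d²=818 > ρ²=37 → inactive
o4: d²=37 ≤ ρ²=37; F_rep = 16·(6,1)/37² = (0.0701,0.0117)
F = F_att + ΣF_rep = (-2.1799,-4.7383)
p' = p + 1/10·F = (10.7820,6.5262)

Fx=-2.1799 Fy=-4.7383 x'=10.7820 y'=6.5262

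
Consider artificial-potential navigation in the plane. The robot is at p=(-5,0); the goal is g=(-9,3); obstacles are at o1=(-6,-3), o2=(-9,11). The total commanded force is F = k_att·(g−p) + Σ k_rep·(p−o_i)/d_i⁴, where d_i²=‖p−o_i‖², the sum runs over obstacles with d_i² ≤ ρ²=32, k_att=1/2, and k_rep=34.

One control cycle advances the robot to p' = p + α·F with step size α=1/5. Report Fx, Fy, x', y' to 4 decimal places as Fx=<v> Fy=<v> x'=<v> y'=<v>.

Fx=-1.6600 Fy=2.5200 x'=-5.3320 y'=0.5040

F_att = 1/2·(g−p) = 1/2·(-4,3) = (-2.0000,1.5000)
o1: d²=10 ≤ ρ²=32; F_rep = 34·(1,3)/10² = (0.3400,1.0200)
o2: d²=137 > ρ²=32 → inactive
F = F_att + ΣF_rep = (-1.6600,2.5200)
p' = p + 1/5·F = (-5.3320,0.5040)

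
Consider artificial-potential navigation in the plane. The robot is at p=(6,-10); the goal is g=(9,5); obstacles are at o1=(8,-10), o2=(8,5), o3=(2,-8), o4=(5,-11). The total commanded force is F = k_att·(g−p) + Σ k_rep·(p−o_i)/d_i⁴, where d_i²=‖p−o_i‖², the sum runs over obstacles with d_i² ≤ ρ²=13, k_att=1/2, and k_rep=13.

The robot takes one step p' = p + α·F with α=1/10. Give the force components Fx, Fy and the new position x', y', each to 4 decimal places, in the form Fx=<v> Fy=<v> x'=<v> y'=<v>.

Fx=3.1250 Fy=10.7500 x'=6.3125 y'=-8.9250

F_att = 1/2·(g−p) = 1/2·(3,15) = (1.5000,7.5000)
o1: d²=4 ≤ ρ²=13; F_rep = 13·(-2,0)/4² = (-1.6250,0.0000)
o2: d²=229 > ρ²=13 → inactive
o3: d²=20 > ρ²=13 → inactive
o4: d²=2 ≤ ρ²=13; F_rep = 13·(1,1)/2² = (3.2500,3.2500)
F = F_att + ΣF_rep = (3.1250,10.7500)
p' = p + 1/10·F = (6.3125,-8.9250)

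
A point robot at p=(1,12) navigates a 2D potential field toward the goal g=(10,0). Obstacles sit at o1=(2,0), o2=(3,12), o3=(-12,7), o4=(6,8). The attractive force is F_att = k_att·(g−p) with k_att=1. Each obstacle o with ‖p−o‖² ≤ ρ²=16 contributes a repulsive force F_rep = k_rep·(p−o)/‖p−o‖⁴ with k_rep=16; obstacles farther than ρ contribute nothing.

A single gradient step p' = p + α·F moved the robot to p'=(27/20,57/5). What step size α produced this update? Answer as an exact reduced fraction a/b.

F_att = 1·(g−p) = 1·(9,-12) = (9.0000,-12.0000)
o1: d²=145 > ρ²=16 → inactive
o2: d²=4 ≤ ρ²=16; F_rep = 16·(-2,0)/4² = (-2.0000,0.0000)
o3: d²=194 > ρ²=16 → inactive
o4: d²=41 > ρ²=16 → inactive
F = F_att + ΣF_rep = (7.0000,-12.0000)
Δp = p'−p = (0.3500,-0.6000); α = Δx/Fx = (7/20) / (7) = 1/20
check: Δy/Fy = (-3/5) / (-12) = 1/20 ✓

α = 1/20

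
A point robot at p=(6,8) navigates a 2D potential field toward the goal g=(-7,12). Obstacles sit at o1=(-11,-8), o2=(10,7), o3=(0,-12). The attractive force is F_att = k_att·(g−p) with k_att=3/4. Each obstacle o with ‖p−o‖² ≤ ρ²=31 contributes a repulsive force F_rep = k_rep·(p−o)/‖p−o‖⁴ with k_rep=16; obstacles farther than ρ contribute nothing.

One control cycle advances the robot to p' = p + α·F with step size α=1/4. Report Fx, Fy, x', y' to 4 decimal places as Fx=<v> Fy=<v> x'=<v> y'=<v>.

Fx=-9.9715 Fy=3.0554 x'=3.5071 y'=8.7638

F_att = 3/4·(g−p) = 3/4·(-13,4) = (-9.7500,3.0000)
o1: d²=545 > ρ²=31 → inactive
o2: d²=17 ≤ ρ²=31; F_rep = 16·(-4,1)/17² = (-0.2215,0.0554)
o3: d²=436 > ρ²=31 → inactive
F = F_att + ΣF_rep = (-9.9715,3.0554)
p' = p + 1/4·F = (3.5071,8.7638)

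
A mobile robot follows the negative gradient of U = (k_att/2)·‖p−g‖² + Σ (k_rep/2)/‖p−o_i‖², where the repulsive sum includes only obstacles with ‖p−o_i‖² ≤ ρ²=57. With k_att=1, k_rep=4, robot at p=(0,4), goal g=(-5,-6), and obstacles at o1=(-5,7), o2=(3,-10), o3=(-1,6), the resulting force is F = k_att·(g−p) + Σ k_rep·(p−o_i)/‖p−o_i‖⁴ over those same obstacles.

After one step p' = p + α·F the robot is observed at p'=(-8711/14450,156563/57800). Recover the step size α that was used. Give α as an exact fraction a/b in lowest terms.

α = 1/8

F_att = 1·(g−p) = 1·(-5,-10) = (-5.0000,-10.0000)
o1: d²=34 ≤ ρ²=57; F_rep = 4·(5,-3)/34² = (0.0173,-0.0104)
o2: d²=205 > ρ²=57 → inactive
o3: d²=5 ≤ ρ²=57; F_rep = 4·(1,-2)/5² = (0.1600,-0.3200)
F = F_att + ΣF_rep = (-4.8227,-10.3304)
Δp = p'−p = (-0.6028,-1.2913); α = Δx/Fx = (-8711/14450) / (-34844/7225) = 1/8
check: Δy/Fy = (-74637/57800) / (-74637/7225) = 1/8 ✓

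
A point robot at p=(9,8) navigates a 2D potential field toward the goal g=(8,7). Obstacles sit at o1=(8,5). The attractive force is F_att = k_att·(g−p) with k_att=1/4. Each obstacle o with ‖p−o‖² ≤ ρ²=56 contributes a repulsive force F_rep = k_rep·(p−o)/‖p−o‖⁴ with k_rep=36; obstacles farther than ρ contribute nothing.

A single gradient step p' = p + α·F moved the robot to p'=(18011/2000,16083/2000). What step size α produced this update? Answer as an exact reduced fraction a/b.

F_att = 1/4·(g−p) = 1/4·(-1,-1) = (-0.2500,-0.2500)
o1: d²=10 ≤ ρ²=56; F_rep = 36·(1,3)/10² = (0.3600,1.0800)
F = F_att + ΣF_rep = (0.1100,0.8300)
Δp = p'−p = (0.0055,0.0415); α = Δx/Fx = (11/2000) / (11/100) = 1/20
check: Δy/Fy = (83/2000) / (83/100) = 1/20 ✓

α = 1/20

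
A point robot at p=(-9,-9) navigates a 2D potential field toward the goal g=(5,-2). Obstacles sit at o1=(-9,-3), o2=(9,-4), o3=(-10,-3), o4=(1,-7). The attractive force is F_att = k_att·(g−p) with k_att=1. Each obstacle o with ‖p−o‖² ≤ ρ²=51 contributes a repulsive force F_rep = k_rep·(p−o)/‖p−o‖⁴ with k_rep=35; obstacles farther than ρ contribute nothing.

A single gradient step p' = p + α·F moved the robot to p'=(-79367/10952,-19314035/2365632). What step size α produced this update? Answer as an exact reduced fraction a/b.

F_att = 1·(g−p) = 1·(14,7) = (14.0000,7.0000)
o1: d²=36 ≤ ρ²=51; F_rep = 35·(0,-6)/36² = (0.0000,-0.1620)
o2: d²=349 > ρ²=51 → inactive
o3: d²=37 ≤ ρ²=51; F_rep = 35·(1,-6)/37² = (0.0256,-0.1534)
o4: d²=104 > ρ²=51 → inactive
F = F_att + ΣF_rep = (14.0256,6.6846)
Δp = p'−p = (1.7532,0.8356); α = Δx/Fx = (19201/10952) / (19201/1369) = 1/8
check: Δy/Fy = (1976653/2365632) / (1976653/295704) = 1/8 ✓

α = 1/8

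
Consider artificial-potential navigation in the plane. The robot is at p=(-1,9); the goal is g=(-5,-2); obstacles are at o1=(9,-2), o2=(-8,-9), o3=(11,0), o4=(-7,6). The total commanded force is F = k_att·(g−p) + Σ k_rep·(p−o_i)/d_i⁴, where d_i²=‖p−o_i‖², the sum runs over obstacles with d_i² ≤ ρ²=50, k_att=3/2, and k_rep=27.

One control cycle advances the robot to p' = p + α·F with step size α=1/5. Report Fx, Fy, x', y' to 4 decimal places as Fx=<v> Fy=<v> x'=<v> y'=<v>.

Fx=-5.9200 Fy=-16.4600 x'=-2.1840 y'=5.7080

F_att = 3/2·(g−p) = 3/2·(-4,-11) = (-6.0000,-16.5000)
o1: d²=221 > ρ²=50 → inactive
o2: d²=373 > ρ²=50 → inactive
o3: d²=225 > ρ²=50 → inactive
o4: d²=45 ≤ ρ²=50; F_rep = 27·(6,3)/45² = (0.0800,0.0400)
F = F_att + ΣF_rep = (-5.9200,-16.4600)
p' = p + 1/5·F = (-2.1840,5.7080)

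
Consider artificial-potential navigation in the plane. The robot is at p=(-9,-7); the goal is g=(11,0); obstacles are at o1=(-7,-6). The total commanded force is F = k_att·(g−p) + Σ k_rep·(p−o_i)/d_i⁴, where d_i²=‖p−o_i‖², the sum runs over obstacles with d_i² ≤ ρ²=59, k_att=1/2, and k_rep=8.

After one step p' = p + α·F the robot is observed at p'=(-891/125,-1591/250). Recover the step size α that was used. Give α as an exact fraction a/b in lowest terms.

F_att = 1/2·(g−p) = 1/2·(20,7) = (10.0000,3.5000)
o1: d²=5 ≤ ρ²=59; F_rep = 8·(-2,-1)/5² = (-0.6400,-0.3200)
F = F_att + ΣF_rep = (9.3600,3.1800)
Δp = p'−p = (1.8720,0.6360); α = Δx/Fx = (234/125) / (234/25) = 1/5
check: Δy/Fy = (159/250) / (159/50) = 1/5 ✓

α = 1/5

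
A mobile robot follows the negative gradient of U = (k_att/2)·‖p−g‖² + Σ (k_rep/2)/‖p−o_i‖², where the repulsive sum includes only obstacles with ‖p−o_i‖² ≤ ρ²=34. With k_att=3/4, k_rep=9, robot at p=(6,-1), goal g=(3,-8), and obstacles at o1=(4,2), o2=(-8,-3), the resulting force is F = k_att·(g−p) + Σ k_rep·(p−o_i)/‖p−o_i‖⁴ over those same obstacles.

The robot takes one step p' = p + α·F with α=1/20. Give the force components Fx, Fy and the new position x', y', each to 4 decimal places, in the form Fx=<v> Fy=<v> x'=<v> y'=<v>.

F_att = 3/4·(g−p) = 3/4·(-3,-7) = (-2.2500,-5.2500)
o1: d²=13 ≤ ρ²=34; F_rep = 9·(2,-3)/13² = (0.1065,-0.1598)
o2: d²=200 > ρ²=34 → inactive
F = F_att + ΣF_rep = (-2.1435,-5.4098)
p' = p + 1/20·F = (5.8928,-1.2705)

Fx=-2.1435 Fy=-5.4098 x'=5.8928 y'=-1.2705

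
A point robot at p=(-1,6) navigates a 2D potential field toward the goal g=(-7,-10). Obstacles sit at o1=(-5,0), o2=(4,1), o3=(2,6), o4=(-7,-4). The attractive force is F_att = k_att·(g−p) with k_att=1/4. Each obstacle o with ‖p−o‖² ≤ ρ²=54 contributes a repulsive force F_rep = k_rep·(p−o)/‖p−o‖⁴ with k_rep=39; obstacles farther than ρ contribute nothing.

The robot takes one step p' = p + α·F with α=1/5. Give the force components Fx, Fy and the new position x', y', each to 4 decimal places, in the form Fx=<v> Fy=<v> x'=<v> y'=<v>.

F_att = 1/4·(g−p) = 1/4·(-6,-16) = (-1.5000,-4.0000)
o1: d²=52 ≤ ρ²=54; F_rep = 39·(4,6)/52² = (0.0577,0.0865)
o2: d²=50 ≤ ρ²=54; F_rep = 39·(-5,5)/50² = (-0.0780,0.0780)
o3: d²=9 ≤ ρ²=54; F_rep = 39·(-3,0)/9² = (-1.4444,0.0000)
o4: d²=136 > ρ²=54 → inactive
F = F_att + ΣF_rep = (-2.9648,-3.8355)
p' = p + 1/5·F = (-1.5930,5.2329)

Fx=-2.9648 Fy=-3.8355 x'=-1.5930 y'=5.2329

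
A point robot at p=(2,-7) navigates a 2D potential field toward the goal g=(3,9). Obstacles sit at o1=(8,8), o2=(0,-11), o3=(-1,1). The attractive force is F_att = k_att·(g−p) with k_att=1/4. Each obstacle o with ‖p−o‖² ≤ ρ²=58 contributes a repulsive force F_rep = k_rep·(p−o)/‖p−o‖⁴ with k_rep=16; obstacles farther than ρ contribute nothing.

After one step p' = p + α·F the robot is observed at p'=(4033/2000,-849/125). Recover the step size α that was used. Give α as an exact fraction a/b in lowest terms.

F_att = 1/4·(g−p) = 1/4·(1,16) = (0.2500,4.0000)
o1: d²=261 > ρ²=58 → inactive
o2: d²=20 ≤ ρ²=58; F_rep = 16·(2,4)/20² = (0.0800,0.1600)
o3: d²=73 > ρ²=58 → inactive
F = F_att + ΣF_rep = (0.3300,4.1600)
Δp = p'−p = (0.0165,0.2080); α = Δx/Fx = (33/2000) / (33/100) = 1/20
check: Δy/Fy = (26/125) / (104/25) = 1/20 ✓

α = 1/20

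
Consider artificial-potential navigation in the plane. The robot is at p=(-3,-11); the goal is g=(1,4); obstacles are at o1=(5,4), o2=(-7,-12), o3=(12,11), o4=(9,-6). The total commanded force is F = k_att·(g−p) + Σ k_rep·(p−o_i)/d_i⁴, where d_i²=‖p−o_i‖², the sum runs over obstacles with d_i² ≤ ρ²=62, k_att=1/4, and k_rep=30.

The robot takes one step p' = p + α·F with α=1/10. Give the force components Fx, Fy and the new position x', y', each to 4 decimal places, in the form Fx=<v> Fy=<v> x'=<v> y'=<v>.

F_att = 1/4·(g−p) = 1/4·(4,15) = (1.0000,3.7500)
o1: d²=289 > ρ²=62 → inactive
o2: d²=17 ≤ ρ²=62; F_rep = 30·(4,1)/17² = (0.4152,0.1038)
o3: d²=709 > ρ²=62 → inactive
o4: d²=169 > ρ²=62 → inactive
F = F_att + ΣF_rep = (1.4152,3.8538)
p' = p + 1/10·F = (-2.8585,-10.6146)

Fx=1.4152 Fy=3.8538 x'=-2.8585 y'=-10.6146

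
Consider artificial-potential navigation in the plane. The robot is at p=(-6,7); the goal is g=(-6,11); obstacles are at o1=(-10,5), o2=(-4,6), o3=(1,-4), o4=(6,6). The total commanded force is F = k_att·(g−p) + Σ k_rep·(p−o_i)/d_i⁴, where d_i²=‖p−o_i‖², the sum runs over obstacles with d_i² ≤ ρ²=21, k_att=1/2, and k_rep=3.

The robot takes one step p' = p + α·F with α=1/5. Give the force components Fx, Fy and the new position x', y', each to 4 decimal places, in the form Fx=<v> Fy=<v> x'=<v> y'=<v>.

Fx=-0.2100 Fy=2.1350 x'=-6.0420 y'=7.4270

F_att = 1/2·(g−p) = 1/2·(0,4) = (0.0000,2.0000)
o1: d²=20 ≤ ρ²=21; F_rep = 3·(4,2)/20² = (0.0300,0.0150)
o2: d²=5 ≤ ρ²=21; F_rep = 3·(-2,1)/5² = (-0.2400,0.1200)
o3: d²=170 > ρ²=21 → inactive
o4: d²=145 > ρ²=21 → inactive
F = F_att + ΣF_rep = (-0.2100,2.1350)
p' = p + 1/5·F = (-6.0420,7.4270)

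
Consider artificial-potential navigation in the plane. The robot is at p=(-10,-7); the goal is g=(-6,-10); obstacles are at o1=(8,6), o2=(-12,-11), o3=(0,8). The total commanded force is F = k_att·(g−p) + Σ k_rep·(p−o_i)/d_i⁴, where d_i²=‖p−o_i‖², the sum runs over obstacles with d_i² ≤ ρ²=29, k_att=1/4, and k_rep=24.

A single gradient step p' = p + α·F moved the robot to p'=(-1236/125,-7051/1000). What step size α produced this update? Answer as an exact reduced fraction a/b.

F_att = 1/4·(g−p) = 1/4·(4,-3) = (1.0000,-0.7500)
o1: d²=493 > ρ²=29 → inactive
o2: d²=20 ≤ ρ²=29; F_rep = 24·(2,4)/20² = (0.1200,0.2400)
o3: d²=325 > ρ²=29 → inactive
F = F_att + ΣF_rep = (1.1200,-0.5100)
Δp = p'−p = (0.1120,-0.0510); α = Δx/Fx = (14/125) / (28/25) = 1/10
check: Δy/Fy = (-51/1000) / (-51/100) = 1/10 ✓

α = 1/10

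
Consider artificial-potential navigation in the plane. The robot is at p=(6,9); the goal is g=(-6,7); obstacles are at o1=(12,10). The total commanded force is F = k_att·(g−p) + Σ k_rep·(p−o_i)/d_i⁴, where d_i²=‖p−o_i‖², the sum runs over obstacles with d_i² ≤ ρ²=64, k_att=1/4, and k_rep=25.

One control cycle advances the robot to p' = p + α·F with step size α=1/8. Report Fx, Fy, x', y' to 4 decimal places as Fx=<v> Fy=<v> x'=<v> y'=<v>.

F_att = 1/4·(g−p) = 1/4·(-12,-2) = (-3.0000,-0.5000)
o1: d²=37 ≤ ρ²=64; F_rep = 25·(-6,-1)/37² = (-0.1096,-0.0183)
F = F_att + ΣF_rep = (-3.1096,-0.5183)
p' = p + 1/8·F = (5.6113,8.9352)

Fx=-3.1096 Fy=-0.5183 x'=5.6113 y'=8.9352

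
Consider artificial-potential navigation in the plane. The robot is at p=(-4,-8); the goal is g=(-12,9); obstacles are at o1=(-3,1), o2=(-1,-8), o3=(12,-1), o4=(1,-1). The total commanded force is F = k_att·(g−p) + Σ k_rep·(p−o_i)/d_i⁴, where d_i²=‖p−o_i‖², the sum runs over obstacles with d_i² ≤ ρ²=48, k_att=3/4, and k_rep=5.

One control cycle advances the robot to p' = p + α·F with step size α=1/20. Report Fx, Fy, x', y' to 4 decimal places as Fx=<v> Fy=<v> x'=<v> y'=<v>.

Fx=-6.1852 Fy=12.7500 x'=-4.3093 y'=-7.3625

F_att = 3/4·(g−p) = 3/4·(-8,17) = (-6.0000,12.7500)
o1: d²=82 > ρ²=48 → inactive
o2: d²=9 ≤ ρ²=48; F_rep = 5·(-3,0)/9² = (-0.1852,0.0000)
o3: d²=305 > ρ²=48 → inactive
o4: d²=74 > ρ²=48 → inactive
F = F_att + ΣF_rep = (-6.1852,12.7500)
p' = p + 1/20·F = (-4.3093,-7.3625)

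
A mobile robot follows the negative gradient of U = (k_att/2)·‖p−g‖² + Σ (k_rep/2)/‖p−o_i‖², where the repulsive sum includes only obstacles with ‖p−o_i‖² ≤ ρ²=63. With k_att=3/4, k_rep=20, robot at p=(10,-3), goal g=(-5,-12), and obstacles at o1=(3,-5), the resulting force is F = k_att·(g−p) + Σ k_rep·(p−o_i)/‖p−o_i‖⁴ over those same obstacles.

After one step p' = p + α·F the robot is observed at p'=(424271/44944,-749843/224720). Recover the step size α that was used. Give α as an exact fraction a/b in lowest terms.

α = 1/20

F_att = 3/4·(g−p) = 3/4·(-15,-9) = (-11.2500,-6.7500)
o1: d²=53 ≤ ρ²=63; F_rep = 20·(7,2)/53² = (0.0498,0.0142)
F = F_att + ΣF_rep = (-11.2002,-6.7358)
Δp = p'−p = (-0.5600,-0.3368); α = Δx/Fx = (-25169/44944) / (-125845/11236) = 1/20
check: Δy/Fy = (-75683/224720) / (-75683/11236) = 1/20 ✓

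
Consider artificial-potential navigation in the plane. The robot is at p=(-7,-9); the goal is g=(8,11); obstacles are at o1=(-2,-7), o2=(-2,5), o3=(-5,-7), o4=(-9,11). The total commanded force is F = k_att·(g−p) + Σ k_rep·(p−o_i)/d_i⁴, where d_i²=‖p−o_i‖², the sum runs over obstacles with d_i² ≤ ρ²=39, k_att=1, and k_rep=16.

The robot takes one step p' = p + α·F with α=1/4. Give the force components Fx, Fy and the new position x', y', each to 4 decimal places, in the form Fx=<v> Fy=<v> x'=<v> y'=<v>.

F_att = 1·(g−p) = 1·(15,20) = (15.0000,20.0000)
o1: d²=29 ≤ ρ²=39; F_rep = 16·(-5,-2)/29² = (-0.0951,-0.0380)
o2: d²=221 > ρ²=39 → inactive
o3: d²=8 ≤ ρ²=39; F_rep = 16·(-2,-2)/8² = (-0.5000,-0.5000)
o4: d²=404 > ρ²=39 → inactive
F = F_att + ΣF_rep = (14.4049,19.4620)
p' = p + 1/4·F = (-3.3988,-4.1345)

Fx=14.4049 Fy=19.4620 x'=-3.3988 y'=-4.1345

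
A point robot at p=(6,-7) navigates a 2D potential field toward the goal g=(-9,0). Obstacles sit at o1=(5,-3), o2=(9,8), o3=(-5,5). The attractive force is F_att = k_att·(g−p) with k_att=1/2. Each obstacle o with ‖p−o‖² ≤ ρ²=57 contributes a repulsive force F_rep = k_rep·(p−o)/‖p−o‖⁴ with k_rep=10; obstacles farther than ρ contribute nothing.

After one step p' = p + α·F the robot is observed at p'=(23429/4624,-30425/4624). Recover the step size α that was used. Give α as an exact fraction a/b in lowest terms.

F_att = 1/2·(g−p) = 1/2·(-15,7) = (-7.5000,3.5000)
o1: d²=17 ≤ ρ²=57; F_rep = 10·(1,-4)/17² = (0.0346,-0.1384)
o2: d²=234 > ρ²=57 → inactive
o3: d²=265 > ρ²=57 → inactive
F = F_att + ΣF_rep = (-7.4654,3.3616)
Δp = p'−p = (-0.9332,0.4202); α = Δx/Fx = (-4315/4624) / (-4315/578) = 1/8
check: Δy/Fy = (1943/4624) / (1943/578) = 1/8 ✓

α = 1/8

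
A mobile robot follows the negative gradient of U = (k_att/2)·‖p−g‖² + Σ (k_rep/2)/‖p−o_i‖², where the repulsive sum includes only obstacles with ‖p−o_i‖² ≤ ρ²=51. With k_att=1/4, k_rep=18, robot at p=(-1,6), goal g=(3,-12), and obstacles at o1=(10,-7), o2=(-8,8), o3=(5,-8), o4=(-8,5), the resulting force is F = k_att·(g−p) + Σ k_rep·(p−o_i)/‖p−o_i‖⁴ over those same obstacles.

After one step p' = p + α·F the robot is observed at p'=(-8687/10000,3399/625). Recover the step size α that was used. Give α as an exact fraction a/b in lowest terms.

α = 1/8

F_att = 1/4·(g−p) = 1/4·(4,-18) = (1.0000,-4.5000)
o1: d²=290 > ρ²=51 → inactive
o2: d²=53 > ρ²=51 → inactive
o3: d²=232 > ρ²=51 → inactive
o4: d²=50 ≤ ρ²=51; F_rep = 18·(7,1)/50² = (0.0504,0.0072)
F = F_att + ΣF_rep = (1.0504,-4.4928)
Δp = p'−p = (0.1313,-0.5616); α = Δx/Fx = (1313/10000) / (1313/1250) = 1/8
check: Δy/Fy = (-351/625) / (-2808/625) = 1/8 ✓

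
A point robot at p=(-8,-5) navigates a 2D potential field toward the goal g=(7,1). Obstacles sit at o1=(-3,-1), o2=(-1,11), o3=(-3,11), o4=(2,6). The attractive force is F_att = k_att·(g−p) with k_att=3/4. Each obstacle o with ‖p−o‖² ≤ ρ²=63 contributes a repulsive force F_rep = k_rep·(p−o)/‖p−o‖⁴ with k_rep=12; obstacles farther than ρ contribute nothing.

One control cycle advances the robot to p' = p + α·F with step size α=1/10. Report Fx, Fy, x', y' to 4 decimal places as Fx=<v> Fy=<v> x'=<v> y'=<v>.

F_att = 3/4·(g−p) = 3/4·(15,6) = (11.2500,4.5000)
o1: d²=41 ≤ ρ²=63; F_rep = 12·(-5,-4)/41² = (-0.0357,-0.0286)
o2: d²=305 > ρ²=63 → inactive
o3: d²=281 > ρ²=63 → inactive
o4: d²=221 > ρ²=63 → inactive
F = F_att + ΣF_rep = (11.2143,4.4714)
p' = p + 1/10·F = (-6.8786,-4.5529)

Fx=11.2143 Fy=4.4714 x'=-6.8786 y'=-4.5529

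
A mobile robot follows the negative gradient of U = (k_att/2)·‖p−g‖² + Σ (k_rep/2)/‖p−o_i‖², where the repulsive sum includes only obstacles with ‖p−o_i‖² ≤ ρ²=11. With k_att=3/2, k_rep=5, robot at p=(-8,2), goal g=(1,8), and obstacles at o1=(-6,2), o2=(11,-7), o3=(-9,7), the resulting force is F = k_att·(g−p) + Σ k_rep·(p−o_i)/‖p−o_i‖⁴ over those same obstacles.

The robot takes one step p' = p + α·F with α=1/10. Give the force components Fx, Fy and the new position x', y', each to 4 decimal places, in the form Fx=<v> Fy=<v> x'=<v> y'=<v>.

F_att = 3/2·(g−p) = 3/2·(9,6) = (13.5000,9.0000)
o1: d²=4 ≤ ρ²=11; F_rep = 5·(-2,0)/4² = (-0.6250,0.0000)
o2: d²=442 > ρ²=11 → inactive
o3: d²=26 > ρ²=11 → inactive
F = F_att + ΣF_rep = (12.8750,9.0000)
p' = p + 1/10·F = (-6.7125,2.9000)

Fx=12.8750 Fy=9.0000 x'=-6.7125 y'=2.9000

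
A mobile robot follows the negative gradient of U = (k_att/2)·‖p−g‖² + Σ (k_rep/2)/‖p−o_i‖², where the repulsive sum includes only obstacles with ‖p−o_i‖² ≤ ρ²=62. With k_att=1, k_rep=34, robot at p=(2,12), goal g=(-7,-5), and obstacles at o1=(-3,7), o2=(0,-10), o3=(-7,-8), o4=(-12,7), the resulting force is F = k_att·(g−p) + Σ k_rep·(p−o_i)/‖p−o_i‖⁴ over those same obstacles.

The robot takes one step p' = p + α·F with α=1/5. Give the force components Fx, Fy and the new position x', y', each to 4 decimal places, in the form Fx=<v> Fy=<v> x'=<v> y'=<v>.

Fx=-8.9320 Fy=-16.9320 x'=0.2136 y'=8.6136

F_att = 1·(g−p) = 1·(-9,-17) = (-9.0000,-17.0000)
o1: d²=50 ≤ ρ²=62; F_rep = 34·(5,5)/50² = (0.0680,0.0680)
o2: d²=488 > ρ²=62 → inactive
o3: d²=481 > ρ²=62 → inactive
o4: d²=221 > ρ²=62 → inactive
F = F_att + ΣF_rep = (-8.9320,-16.9320)
p' = p + 1/5·F = (0.2136,8.6136)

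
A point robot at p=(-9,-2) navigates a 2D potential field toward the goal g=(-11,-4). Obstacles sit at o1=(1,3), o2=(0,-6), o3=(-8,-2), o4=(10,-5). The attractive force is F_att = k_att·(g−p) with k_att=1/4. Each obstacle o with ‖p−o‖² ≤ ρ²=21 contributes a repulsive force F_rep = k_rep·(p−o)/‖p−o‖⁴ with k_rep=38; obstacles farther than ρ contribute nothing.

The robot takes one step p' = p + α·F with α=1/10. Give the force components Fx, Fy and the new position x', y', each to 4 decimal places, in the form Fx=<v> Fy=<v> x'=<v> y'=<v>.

F_att = 1/4·(g−p) = 1/4·(-2,-2) = (-0.5000,-0.5000)
o1: d²=125 > ρ²=21 → inactive
o2: d²=97 > ρ²=21 → inactive
o3: d²=1 ≤ ρ²=21; F_rep = 38·(-1,0)/1² = (-38.0000,0.0000)
o4: d²=370 > ρ²=21 → inactive
F = F_att + ΣF_rep = (-38.5000,-0.5000)
p' = p + 1/10·F = (-12.8500,-2.0500)

Fx=-38.5000 Fy=-0.5000 x'=-12.8500 y'=-2.0500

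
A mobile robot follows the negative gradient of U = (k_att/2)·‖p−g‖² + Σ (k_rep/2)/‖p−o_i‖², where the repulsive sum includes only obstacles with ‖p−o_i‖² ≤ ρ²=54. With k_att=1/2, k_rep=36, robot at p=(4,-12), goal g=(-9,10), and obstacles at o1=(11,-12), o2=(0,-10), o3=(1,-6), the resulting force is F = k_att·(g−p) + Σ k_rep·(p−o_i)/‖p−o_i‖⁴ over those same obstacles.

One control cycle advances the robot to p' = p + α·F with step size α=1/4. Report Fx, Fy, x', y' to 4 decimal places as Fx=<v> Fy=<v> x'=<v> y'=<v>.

Fx=-6.1916 Fy=10.7133 x'=2.4521 y'=-9.3217

F_att = 1/2·(g−p) = 1/2·(-13,22) = (-6.5000,11.0000)
o1: d²=49 ≤ ρ²=54; F_rep = 36·(-7,0)/49² = (-0.1050,0.0000)
o2: d²=20 ≤ ρ²=54; F_rep = 36·(4,-2)/20² = (0.3600,-0.1800)
o3: d²=45 ≤ ρ²=54; F_rep = 36·(3,-6)/45² = (0.0533,-0.1067)
F = F_att + ΣF_rep = (-6.1916,10.7133)
p' = p + 1/4·F = (2.4521,-9.3217)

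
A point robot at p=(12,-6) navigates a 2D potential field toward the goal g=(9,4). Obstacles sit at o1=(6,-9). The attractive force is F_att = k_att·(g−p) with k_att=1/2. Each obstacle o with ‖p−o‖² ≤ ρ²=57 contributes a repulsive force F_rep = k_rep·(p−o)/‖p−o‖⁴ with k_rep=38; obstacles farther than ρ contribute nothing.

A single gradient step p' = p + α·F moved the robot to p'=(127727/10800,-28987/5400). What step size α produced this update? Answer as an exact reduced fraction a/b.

F_att = 1/2·(g−p) = 1/2·(-3,10) = (-1.5000,5.0000)
o1: d²=45 ≤ ρ²=57; F_rep = 38·(6,3)/45² = (0.1126,0.0563)
F = F_att + ΣF_rep = (-1.3874,5.0563)
Δp = p'−p = (-0.1734,0.6320); α = Δx/Fx = (-1873/10800) / (-1873/1350) = 1/8
check: Δy/Fy = (3413/5400) / (3413/675) = 1/8 ✓

α = 1/8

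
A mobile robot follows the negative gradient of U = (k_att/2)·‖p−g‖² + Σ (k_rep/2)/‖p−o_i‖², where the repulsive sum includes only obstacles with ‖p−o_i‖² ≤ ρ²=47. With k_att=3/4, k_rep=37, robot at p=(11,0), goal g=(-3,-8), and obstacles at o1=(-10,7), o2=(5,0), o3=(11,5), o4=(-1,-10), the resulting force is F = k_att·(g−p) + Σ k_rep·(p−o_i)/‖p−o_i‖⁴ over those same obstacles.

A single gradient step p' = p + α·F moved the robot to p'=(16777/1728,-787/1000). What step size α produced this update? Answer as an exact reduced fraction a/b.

α = 1/8

F_att = 3/4·(g−p) = 3/4·(-14,-8) = (-10.5000,-6.0000)
o1: d²=490 > ρ²=47 → inactive
o2: d²=36 ≤ ρ²=47; F_rep = 37·(6,0)/36² = (0.1713,0.0000)
o3: d²=25 ≤ ρ²=47; F_rep = 37·(0,-5)/25² = (0.0000,-0.2960)
o4: d²=244 > ρ²=47 → inactive
F = F_att + ΣF_rep = (-10.3287,-6.2960)
Δp = p'−p = (-1.2911,-0.7870); α = Δx/Fx = (-2231/1728) / (-2231/216) = 1/8
check: Δy/Fy = (-787/1000) / (-787/125) = 1/8 ✓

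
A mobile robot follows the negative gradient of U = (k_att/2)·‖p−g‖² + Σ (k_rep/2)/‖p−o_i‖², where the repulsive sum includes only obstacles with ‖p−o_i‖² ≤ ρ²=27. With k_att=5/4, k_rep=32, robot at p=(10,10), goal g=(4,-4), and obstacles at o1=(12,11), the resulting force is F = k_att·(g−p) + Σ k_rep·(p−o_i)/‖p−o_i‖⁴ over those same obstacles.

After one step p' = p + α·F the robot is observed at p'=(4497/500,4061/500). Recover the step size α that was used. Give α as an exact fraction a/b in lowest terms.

α = 1/10

F_att = 5/4·(g−p) = 5/4·(-6,-14) = (-7.5000,-17.5000)
o1: d²=5 ≤ ρ²=27; F_rep = 32·(-2,-1)/5² = (-2.5600,-1.2800)
F = F_att + ΣF_rep = (-10.0600,-18.7800)
Δp = p'−p = (-1.0060,-1.8780); α = Δx/Fx = (-503/500) / (-503/50) = 1/10
check: Δy/Fy = (-939/500) / (-939/50) = 1/10 ✓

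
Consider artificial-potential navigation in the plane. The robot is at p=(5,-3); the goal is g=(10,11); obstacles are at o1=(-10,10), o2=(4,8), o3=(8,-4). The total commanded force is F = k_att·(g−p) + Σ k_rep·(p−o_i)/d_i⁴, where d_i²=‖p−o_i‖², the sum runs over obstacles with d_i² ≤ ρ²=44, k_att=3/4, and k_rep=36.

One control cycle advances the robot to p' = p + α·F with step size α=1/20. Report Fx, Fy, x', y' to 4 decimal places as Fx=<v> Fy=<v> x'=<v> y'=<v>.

F_att = 3/4·(g−p) = 3/4·(5,14) = (3.7500,10.5000)
o1: d²=394 > ρ²=44 → inactive
o2: d²=122 > ρ²=44 → inactive
o3: d²=10 ≤ ρ²=44; F_rep = 36·(-3,1)/10² = (-1.0800,0.3600)
F = F_att + ΣF_rep = (2.6700,10.8600)
p' = p + 1/20·F = (5.1335,-2.4570)

Fx=2.6700 Fy=10.8600 x'=5.1335 y'=-2.4570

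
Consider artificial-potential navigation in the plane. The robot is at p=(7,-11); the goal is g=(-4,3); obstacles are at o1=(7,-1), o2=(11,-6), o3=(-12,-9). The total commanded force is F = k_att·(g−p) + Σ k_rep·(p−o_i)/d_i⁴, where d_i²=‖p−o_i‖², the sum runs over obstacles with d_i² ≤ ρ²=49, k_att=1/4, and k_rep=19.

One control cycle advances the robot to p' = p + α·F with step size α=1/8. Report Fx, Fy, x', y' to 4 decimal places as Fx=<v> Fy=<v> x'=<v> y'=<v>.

F_att = 1/4·(g−p) = 1/4·(-11,14) = (-2.7500,3.5000)
o1: d²=100 > ρ²=49 → inactive
o2: d²=41 ≤ ρ²=49; F_rep = 19·(-4,-5)/41² = (-0.0452,-0.0565)
o3: d²=365 > ρ²=49 → inactive
F = F_att + ΣF_rep = (-2.7952,3.4435)
p' = p + 1/8·F = (6.6506,-10.5696)

Fx=-2.7952 Fy=3.4435 x'=6.6506 y'=-10.5696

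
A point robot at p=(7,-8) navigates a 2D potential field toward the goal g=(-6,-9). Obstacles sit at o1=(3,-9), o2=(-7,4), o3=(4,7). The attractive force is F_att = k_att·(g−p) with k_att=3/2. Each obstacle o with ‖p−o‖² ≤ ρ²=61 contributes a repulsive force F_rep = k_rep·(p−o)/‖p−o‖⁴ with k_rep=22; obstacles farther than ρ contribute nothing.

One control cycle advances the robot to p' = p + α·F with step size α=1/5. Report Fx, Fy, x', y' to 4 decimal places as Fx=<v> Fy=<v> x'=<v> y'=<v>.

Fx=-19.1955 Fy=-1.4239 x'=3.1609 y'=-8.2848

F_att = 3/2·(g−p) = 3/2·(-13,-1) = (-19.5000,-1.5000)
o1: d²=17 ≤ ρ²=61; F_rep = 22·(4,1)/17² = (0.3045,0.0761)
o2: d²=340 > ρ²=61 → inactive
o3: d²=234 > ρ²=61 → inactive
F = F_att + ΣF_rep = (-19.1955,-1.4239)
p' = p + 1/5·F = (3.1609,-8.2848)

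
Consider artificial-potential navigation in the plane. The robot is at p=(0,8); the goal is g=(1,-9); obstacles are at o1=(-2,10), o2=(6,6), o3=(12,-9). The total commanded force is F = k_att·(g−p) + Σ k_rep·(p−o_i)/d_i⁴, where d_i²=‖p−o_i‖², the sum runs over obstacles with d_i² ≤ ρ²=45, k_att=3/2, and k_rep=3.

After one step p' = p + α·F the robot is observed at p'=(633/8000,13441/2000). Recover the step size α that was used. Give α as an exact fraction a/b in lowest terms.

F_att = 3/2·(g−p) = 3/2·(1,-17) = (1.5000,-25.5000)
o1: d²=8 ≤ ρ²=45; F_rep = 3·(2,-2)/8² = (0.0938,-0.0938)
o2: d²=40 ≤ ρ²=45; F_rep = 3·(-6,2)/40² = (-0.0112,0.0037)
o3: d²=433 > ρ²=45 → inactive
F = F_att + ΣF_rep = (1.5825,-25.5900)
Δp = p'−p = (0.0791,-1.2795); α = Δx/Fx = (633/8000) / (633/400) = 1/20
check: Δy/Fy = (-2559/2000) / (-2559/100) = 1/20 ✓

α = 1/20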